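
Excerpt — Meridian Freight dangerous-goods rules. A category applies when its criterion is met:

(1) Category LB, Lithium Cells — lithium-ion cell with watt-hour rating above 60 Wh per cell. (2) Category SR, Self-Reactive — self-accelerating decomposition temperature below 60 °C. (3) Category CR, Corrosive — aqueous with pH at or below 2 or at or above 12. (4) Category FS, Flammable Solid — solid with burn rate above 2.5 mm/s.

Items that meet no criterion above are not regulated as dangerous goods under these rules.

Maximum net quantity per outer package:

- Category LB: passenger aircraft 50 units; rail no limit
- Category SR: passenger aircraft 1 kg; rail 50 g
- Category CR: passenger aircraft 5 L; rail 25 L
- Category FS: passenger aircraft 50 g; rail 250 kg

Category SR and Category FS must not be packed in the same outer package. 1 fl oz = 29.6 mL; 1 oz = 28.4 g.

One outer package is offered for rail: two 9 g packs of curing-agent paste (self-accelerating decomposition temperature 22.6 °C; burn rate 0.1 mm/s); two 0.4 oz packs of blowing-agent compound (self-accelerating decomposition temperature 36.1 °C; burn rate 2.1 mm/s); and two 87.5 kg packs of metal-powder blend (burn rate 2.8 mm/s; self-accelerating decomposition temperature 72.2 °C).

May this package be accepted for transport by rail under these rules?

Curing-agent paste: self-accelerating decomposition temperature 22.6 °C < 60 °C → Category SR (Self-Reactive).
With self-accelerating decomposition temperature 36.1 °C (< 60 °C), the blowing-agent compound falls in Category SR.
Metal-powder blend: burn rate 2.8 mm/s > 2.5 mm/s → Category FS (Flammable Solid).
Total Category SR: (two 9 g packs = 18 g) + (two 0.4 oz packs = 22.72 g) = 40.72 g.
40.72 g ≤ 50 g (rail limit, Category SR) — within limit.
Category FS quantity: two 87.5 kg packs = 175 kg.
That is within the Category FS rail limit of 250 kg.
Category SR and Category FS may not share an outer package.

No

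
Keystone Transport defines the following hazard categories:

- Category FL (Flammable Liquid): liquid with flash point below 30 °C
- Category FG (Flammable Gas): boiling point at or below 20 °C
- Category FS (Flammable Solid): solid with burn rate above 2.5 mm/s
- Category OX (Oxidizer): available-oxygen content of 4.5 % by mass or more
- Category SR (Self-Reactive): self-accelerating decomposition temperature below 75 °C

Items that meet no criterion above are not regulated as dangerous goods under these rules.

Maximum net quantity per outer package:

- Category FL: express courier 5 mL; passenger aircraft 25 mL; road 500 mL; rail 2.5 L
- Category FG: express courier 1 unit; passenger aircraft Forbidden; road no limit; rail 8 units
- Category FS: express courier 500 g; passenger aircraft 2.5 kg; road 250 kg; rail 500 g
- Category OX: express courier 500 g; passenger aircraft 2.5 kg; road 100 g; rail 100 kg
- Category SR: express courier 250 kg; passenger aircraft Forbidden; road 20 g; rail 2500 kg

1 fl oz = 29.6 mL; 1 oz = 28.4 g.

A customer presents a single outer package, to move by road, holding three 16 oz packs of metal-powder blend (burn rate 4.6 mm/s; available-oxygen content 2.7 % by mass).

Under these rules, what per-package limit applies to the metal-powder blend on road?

250 kg

With burn rate 4.6 mm/s (> 2.5 mm/s), the metal-powder blend falls in Category FS.
The road limit for Category FS is 250 kg.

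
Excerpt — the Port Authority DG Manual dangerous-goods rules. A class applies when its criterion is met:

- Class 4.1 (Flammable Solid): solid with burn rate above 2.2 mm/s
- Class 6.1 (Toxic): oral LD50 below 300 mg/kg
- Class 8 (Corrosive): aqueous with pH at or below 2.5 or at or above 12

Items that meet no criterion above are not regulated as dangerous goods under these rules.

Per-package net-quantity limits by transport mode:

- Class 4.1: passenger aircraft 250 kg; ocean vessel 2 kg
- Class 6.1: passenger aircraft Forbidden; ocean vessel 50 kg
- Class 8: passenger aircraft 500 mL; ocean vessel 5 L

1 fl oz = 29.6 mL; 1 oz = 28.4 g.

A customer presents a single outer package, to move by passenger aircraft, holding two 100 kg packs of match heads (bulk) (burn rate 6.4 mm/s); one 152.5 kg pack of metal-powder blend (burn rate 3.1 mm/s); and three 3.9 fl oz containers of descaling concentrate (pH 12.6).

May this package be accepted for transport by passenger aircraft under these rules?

No

With burn rate 6.4 mm/s (> 2.2 mm/s), the match heads (bulk) fall in Class 4.1.
The metal-powder blend has burn rate 3.1 mm/s, which is > 2.2 mm/s, so it is Class 4.1 (Flammable Solid).
The descaling concentrate has pH 12.6, which is ≥ 12, so it is Class 8 (Corrosive).
Class 4.1 net quantity: (two 100 kg packs = 200 kg) + 152.5 kg = 352.5 kg.
That exceeds the Class 4.1 passenger aircraft limit of 250 kg.
Class 8 quantity: three 3.9 fl oz containers = 346.32 mL.
346.32 mL is within the passenger aircraft limit of 500 mL for Class 8.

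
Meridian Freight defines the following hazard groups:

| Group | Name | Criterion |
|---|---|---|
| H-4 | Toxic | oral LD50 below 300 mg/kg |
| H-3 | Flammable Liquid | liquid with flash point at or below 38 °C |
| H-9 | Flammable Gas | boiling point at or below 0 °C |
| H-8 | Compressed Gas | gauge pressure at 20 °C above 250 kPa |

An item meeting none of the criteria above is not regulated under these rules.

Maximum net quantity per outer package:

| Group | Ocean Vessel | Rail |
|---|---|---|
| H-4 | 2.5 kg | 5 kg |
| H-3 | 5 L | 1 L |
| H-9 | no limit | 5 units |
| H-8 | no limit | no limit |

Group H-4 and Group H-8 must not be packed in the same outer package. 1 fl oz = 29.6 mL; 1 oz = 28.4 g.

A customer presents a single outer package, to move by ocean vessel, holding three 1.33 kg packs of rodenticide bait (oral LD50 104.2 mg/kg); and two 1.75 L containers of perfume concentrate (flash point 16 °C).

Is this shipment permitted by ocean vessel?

With oral LD50 104.2 mg/kg (< 300 mg/kg), the rodenticide bait falls in Group H-4.
Flash point 16 °C meets the Group H-3 criterion (Flammable Liquid), so the perfume concentrate is Group H-3.
Group H-4 quantity: three 1.33 kg packs = 3.99 kg.
3.99 kg exceeds the ocean vessel limit of 2.5 kg for Group H-4.
Group H-3 quantity: two 1.75 L containers = 3.5 L.
3.5 L is within the ocean vessel limit of 5 L for Group H-3.
The segregation rule (Group H-4 with Group H-8) does not apply to Group H-4 with Group H-3.

No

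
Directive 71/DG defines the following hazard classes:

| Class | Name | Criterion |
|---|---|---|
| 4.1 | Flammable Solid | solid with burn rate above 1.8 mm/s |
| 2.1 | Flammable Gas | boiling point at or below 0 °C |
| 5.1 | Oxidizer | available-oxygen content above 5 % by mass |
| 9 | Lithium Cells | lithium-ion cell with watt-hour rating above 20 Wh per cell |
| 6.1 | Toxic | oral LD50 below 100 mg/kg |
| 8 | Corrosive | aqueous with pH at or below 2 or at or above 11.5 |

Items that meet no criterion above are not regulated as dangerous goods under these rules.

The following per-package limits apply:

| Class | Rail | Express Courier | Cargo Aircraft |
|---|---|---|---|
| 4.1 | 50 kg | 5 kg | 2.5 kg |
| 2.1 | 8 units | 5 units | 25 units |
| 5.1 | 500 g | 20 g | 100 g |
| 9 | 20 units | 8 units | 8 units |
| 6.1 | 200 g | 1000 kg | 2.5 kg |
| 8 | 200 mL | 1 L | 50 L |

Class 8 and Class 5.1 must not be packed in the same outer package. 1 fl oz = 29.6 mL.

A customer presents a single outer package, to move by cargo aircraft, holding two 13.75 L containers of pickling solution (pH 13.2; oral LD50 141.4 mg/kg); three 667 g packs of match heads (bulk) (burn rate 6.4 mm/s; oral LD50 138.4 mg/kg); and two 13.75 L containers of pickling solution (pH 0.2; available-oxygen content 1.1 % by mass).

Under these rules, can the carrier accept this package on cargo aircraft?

No

The pickling solution has pH 13.2, which is ≥ 11.5, so it is Class 8 (Corrosive).
With burn rate 6.4 mm/s (> 1.8 mm/s), the match heads (bulk) fall in Class 4.1.
With pH 0.2 (≤ 2), the pickling solution falls in Class 8.
Class 4.1 quantity: three 667 g packs = 2.001 kg.
2.001 kg ≤ 2.5 kg (cargo aircraft limit, Class 4.1) — within limit.
Total Class 8: (two 13.75 L containers = 27.5 L) + (two 13.75 L containers = 27.5 L) = 55 L.
That exceeds the Class 8 cargo aircraft limit of 50 L.
The segregation rule (Class 8 with Class 5.1) does not apply to Class 4.1 with Class 8.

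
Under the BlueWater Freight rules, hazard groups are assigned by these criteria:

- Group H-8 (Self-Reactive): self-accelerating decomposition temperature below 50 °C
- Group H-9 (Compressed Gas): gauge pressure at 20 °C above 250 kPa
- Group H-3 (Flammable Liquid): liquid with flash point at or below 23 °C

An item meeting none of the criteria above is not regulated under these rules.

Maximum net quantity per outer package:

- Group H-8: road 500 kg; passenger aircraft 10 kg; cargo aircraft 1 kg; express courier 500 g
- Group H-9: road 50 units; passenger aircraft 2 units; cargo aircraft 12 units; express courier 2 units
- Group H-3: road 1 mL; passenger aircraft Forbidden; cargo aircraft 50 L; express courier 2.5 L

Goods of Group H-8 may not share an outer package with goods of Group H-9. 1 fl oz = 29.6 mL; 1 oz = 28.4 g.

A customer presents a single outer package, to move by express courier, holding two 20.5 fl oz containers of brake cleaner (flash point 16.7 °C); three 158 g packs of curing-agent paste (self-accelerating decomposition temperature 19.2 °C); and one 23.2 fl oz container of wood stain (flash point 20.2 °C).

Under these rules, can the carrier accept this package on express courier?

Brake cleaner: flash point 16.7 °C ≤ 23 °C → Group H-3 (Flammable Liquid).
Self-accelerating decomposition temperature 19.2 °C meets the Group H-8 criterion (Self-Reactive), so the curing-agent paste is Group H-8.
Wood stain: flash point 20.2 °C ≤ 23 °C → Group H-3 (Flammable Liquid).
Group H-8 quantity: three 158 g packs = 474 g.
474 g is within the express courier limit of 500 g for Group H-8.
Total Group H-3: (two 20.5 fl oz containers = 1213.6 mL) + (one 23.2 fl oz container = 686.72 mL) = 1900.32 mL.
1900.32 mL ≤ 2.5 L (express courier limit, Group H-3) — within limit.
The segregation rule (Group H-8 with Group H-9) does not apply to Group H-8 with Group H-3.
Every hazard group is within its express courier limit and no segregation rule is violated.

Yes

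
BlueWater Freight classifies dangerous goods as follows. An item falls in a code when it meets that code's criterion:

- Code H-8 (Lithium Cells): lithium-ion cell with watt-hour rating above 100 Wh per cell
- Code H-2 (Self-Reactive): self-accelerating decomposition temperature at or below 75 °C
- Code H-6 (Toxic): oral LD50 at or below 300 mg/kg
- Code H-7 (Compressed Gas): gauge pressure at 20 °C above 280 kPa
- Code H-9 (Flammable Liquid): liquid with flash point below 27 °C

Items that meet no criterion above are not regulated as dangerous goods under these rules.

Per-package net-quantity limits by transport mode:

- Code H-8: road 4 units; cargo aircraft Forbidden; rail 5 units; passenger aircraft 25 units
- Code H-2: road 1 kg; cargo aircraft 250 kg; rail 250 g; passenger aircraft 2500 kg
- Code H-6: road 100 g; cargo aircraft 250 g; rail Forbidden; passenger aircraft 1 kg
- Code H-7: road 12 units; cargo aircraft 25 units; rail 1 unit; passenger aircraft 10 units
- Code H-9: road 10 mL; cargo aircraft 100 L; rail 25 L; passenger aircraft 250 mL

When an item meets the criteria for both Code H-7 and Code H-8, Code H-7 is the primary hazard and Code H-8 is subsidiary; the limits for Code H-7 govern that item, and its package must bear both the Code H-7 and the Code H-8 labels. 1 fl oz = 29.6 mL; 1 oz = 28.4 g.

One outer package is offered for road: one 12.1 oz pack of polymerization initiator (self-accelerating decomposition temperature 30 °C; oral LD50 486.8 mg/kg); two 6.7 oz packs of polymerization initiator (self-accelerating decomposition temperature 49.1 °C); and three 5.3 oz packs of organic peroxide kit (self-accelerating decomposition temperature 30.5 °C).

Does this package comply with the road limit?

The polymerization initiator has self-accelerating decomposition temperature 30 °C, which is ≤ 75 °C, so it is Code H-2 (Self-Reactive).
The polymerization initiator has self-accelerating decomposition temperature 49.1 °C, which is ≤ 75 °C, so it is Code H-2 (Self-Reactive).
The organic peroxide kit has self-accelerating decomposition temperature 30.5 °C, which is ≤ 75 °C, so it is Code H-2 (Self-Reactive).
Total Code H-2: (one 12.1 oz pack = 343.64 g) + (two 6.7 oz packs = 380.56 g) + (three 5.3 oz packs = 451.56 g) = 1175.76 g.
That exceeds the Code H-2 road limit of 1 kg.

No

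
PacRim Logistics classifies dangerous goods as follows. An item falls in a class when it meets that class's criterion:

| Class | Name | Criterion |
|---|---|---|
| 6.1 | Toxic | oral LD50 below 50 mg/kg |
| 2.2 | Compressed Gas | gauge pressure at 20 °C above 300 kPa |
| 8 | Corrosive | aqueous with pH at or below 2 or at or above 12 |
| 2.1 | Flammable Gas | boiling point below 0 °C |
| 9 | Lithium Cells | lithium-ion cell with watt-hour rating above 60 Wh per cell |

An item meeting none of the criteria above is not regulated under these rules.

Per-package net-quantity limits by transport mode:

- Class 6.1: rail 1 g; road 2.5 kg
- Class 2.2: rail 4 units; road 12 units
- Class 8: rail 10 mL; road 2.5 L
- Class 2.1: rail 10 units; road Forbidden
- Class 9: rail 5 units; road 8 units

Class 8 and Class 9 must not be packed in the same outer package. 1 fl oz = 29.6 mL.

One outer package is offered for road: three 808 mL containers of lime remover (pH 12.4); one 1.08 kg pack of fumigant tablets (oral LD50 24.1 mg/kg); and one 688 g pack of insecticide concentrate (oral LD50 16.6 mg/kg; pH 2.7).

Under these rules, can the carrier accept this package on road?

With pH 12.4 (≥ 12), the lime remover falls in Class 8.
Oral LD50 24.1 mg/kg meets the Class 6.1 criterion (Toxic), so the fumigant tablets are Class 6.1.
Oral LD50 16.6 mg/kg meets the Class 6.1 criterion (Toxic), so the insecticide concentrate is Class 6.1.
Class 6.1 net quantity: 1.08 kg + 688 g = 1.768 kg.
1.768 kg ≤ 2.5 kg (road limit, Class 6.1) — within limit.
Class 8 quantity: three 808 mL containers = 2.424 L.
2.424 L ≤ 2.5 L (road limit, Class 8) — within limit.
The segregation rule (Class 8 with Class 9) does not apply to Class 6.1 with Class 8.
Every hazard class is within its road limit and no segregation rule is violated.

Yes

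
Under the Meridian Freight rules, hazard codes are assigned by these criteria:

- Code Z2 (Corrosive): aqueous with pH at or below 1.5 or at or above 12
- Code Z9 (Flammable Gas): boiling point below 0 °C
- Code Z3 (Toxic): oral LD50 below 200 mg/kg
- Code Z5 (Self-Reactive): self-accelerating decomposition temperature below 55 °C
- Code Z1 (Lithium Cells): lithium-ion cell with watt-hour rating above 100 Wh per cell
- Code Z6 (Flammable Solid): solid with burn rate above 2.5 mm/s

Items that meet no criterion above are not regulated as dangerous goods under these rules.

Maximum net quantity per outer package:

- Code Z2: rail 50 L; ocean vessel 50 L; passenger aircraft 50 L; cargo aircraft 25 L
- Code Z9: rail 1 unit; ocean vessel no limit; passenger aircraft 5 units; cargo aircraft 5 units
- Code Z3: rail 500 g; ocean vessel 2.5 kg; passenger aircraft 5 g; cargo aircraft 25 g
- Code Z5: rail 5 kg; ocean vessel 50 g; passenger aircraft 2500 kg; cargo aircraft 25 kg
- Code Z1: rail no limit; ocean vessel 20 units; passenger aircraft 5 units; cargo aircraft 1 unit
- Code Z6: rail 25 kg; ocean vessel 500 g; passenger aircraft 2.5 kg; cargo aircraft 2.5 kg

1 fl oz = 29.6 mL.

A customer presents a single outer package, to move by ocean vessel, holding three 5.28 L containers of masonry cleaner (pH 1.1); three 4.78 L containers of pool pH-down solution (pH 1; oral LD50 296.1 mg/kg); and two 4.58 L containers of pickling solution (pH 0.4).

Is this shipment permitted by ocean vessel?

Yes

With pH 1.1 (≤ 1.5), the masonry cleaner falls in Code Z2.
With pH 1 (≤ 1.5), the pool pH-down solution falls in Code Z2.
The pickling solution has pH 0.4, which is ≤ 1.5, so it is Code Z2 (Corrosive).
Code Z2 net quantity: (three 5.28 L containers = 15.84 L) + (three 4.78 L containers = 14.34 L) + (two 4.58 L containers = 9.16 L) = 39.34 L.
That is within the Code Z2 ocean vessel limit of 50 L.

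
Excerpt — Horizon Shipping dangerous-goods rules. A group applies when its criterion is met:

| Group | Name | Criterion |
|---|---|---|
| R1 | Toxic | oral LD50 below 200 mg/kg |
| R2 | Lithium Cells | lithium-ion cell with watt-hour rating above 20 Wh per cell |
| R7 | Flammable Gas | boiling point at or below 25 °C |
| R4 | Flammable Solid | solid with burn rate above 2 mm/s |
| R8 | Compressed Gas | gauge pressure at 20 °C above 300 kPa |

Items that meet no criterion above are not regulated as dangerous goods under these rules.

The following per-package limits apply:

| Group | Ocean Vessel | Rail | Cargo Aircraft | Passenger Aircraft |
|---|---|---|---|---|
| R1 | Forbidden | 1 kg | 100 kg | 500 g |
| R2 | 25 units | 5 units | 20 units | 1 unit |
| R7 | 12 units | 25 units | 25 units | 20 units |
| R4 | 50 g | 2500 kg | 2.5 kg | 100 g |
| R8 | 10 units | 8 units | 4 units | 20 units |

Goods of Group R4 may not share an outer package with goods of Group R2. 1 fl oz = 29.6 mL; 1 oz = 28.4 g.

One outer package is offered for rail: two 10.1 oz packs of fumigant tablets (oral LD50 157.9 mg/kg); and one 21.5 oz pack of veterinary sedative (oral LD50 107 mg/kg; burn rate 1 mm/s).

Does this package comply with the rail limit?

The fumigant tablets have oral LD50 157.9 mg/kg, which is < 200 mg/kg, so they are Group R1 (Toxic).
The veterinary sedative has oral LD50 107 mg/kg, which is < 200 mg/kg, so it is Group R1 (Toxic).
Total Group R1: (two 10.1 oz packs = 573.68 g) + (one 21.5 oz pack = 610.6 g) = 1184.28 g.
1184.28 g > 1 kg (rail limit, Group R1) — over the limit.

No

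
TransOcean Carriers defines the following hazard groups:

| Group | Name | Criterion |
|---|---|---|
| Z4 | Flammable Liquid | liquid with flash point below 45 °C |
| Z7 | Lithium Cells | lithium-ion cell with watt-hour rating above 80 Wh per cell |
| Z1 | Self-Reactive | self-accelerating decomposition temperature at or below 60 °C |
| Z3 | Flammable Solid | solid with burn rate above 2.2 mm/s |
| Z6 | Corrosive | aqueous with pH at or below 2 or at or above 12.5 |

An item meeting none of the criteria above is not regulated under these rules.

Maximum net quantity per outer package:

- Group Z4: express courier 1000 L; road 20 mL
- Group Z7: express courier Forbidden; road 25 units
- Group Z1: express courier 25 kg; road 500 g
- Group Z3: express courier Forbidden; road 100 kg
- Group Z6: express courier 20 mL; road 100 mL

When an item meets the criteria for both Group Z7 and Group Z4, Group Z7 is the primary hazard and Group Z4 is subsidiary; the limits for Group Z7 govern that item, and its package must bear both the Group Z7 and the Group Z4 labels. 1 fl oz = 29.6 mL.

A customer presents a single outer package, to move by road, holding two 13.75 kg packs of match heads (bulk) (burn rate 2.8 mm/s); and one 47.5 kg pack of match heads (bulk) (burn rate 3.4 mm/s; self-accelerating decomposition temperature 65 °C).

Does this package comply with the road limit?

Yes

Match heads (bulk): burn rate 2.8 mm/s > 2.2 mm/s → Group Z3 (Flammable Solid).
Match heads (bulk): burn rate 3.4 mm/s > 2.2 mm/s → Group Z3 (Flammable Solid).
Group Z3 net quantity: (two 13.75 kg packs = 27.5 kg) + 47.5 kg = 75 kg.
That is within the Group Z3 road limit of 100 kg.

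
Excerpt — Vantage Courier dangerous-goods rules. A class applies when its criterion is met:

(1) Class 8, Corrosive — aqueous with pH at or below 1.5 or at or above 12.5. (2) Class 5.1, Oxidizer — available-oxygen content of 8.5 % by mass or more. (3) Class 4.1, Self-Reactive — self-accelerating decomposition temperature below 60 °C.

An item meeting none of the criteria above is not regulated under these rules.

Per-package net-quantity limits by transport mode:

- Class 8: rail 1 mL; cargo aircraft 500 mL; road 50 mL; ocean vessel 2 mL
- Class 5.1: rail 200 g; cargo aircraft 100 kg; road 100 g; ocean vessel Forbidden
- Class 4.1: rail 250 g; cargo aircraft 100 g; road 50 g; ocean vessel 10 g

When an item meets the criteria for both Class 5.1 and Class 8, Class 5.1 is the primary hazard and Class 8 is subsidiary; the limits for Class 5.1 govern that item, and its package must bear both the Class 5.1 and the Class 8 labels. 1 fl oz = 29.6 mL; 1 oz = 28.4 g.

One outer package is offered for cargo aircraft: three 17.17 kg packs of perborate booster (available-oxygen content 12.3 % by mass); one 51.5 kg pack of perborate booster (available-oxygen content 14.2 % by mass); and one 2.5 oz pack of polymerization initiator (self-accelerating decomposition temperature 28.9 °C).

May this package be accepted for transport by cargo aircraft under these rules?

Available-oxygen content 12.3 % by mass meets the Class 5.1 criterion (Oxidizer), so the perborate booster is Class 5.1.
Perborate booster: available-oxygen content 14.2 % by mass ≥ 8.5 % by mass → Class 5.1 (Oxidizer).
Self-accelerating decomposition temperature 28.9 °C meets the Class 4.1 criterion (Self-Reactive), so the polymerization initiator is Class 4.1.
Total Class 5.1: (three 17.17 kg packs = 51.51 kg) + 51.5 kg = 103.01 kg.
103.01 kg > 100 kg (cargo aircraft limit, Class 5.1) — over the limit.
Class 4.1 quantity: one 2.5 oz pack = 71 g.
That is within the Class 4.1 cargo aircraft limit of 100 g.

No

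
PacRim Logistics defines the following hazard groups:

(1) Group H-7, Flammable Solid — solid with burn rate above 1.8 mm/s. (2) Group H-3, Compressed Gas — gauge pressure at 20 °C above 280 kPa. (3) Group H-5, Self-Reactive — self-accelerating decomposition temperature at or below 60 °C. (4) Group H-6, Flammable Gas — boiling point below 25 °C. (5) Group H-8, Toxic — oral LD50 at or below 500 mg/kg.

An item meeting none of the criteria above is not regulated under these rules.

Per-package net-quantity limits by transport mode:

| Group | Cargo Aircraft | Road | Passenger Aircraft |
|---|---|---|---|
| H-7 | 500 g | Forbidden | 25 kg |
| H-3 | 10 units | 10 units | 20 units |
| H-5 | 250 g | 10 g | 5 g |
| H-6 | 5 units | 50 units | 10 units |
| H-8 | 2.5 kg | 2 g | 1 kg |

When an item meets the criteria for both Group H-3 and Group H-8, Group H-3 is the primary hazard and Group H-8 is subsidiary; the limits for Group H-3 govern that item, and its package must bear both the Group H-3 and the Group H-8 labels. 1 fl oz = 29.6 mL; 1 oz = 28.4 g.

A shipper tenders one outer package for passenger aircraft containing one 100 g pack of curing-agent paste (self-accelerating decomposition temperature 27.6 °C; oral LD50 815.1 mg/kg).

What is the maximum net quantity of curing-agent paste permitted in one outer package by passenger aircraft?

5 g

The curing-agent paste has self-accelerating decomposition temperature 27.6 °C, which is ≤ 60 °C, so it is Group H-5 (Self-Reactive).
The passenger aircraft limit for Group H-5 is 5 g.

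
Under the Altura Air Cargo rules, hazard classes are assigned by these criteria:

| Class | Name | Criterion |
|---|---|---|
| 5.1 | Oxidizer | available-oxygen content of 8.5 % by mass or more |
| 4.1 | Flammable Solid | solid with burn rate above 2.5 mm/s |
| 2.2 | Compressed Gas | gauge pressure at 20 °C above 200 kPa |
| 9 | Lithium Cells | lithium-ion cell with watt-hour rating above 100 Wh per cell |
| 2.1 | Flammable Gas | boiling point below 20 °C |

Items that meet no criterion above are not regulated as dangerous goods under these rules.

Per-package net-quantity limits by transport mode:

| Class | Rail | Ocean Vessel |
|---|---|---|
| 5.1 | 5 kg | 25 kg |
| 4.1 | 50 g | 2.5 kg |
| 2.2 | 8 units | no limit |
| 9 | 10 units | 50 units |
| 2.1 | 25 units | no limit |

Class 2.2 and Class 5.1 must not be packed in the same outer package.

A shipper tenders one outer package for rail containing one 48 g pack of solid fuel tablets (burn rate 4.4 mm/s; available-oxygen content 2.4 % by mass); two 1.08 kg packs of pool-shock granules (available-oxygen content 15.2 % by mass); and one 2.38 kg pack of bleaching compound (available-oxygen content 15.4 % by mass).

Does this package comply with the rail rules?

Yes

Solid fuel tablets: burn rate 4.4 mm/s > 2.5 mm/s → Class 4.1 (Flammable Solid).
The pool-shock granules have available-oxygen content 15.2 % by mass, which is ≥ 8.5 % by mass, so they are Class 5.1 (Oxidizer).
With available-oxygen content 15.4 % by mass (≥ 8.5 % by mass), the bleaching compound falls in Class 5.1.
Class 4.1 quantity: 48 g.
That is within the Class 4.1 rail limit of 50 g.
Total Class 5.1: (two 1.08 kg packs = 2.16 kg) + 2.38 kg = 4.54 kg.
That is within the Class 5.1 rail limit of 5 kg.
The segregation rule (Class 2.2 with Class 5.1) does not apply to Class 4.1 with Class 5.1.
Every hazard class is within its rail limit and no segregation rule is violated.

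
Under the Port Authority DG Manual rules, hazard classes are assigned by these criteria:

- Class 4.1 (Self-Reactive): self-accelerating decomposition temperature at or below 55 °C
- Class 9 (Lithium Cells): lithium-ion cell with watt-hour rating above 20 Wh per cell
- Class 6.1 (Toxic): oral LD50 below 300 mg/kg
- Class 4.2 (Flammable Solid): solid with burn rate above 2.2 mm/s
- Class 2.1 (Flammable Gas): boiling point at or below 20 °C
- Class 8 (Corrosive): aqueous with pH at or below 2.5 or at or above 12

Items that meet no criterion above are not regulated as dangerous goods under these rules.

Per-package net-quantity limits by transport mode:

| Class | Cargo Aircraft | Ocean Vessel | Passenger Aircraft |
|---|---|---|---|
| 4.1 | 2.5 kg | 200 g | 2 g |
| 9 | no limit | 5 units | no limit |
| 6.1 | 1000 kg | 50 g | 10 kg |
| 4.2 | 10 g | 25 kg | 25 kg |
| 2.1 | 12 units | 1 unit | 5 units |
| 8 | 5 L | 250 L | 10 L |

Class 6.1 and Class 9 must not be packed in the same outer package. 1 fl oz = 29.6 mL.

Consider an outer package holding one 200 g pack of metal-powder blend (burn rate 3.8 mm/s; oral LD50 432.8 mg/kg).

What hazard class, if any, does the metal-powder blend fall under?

Class 4.2

Burn rate 3.8 mm/s meets the Class 4.2 criterion (Flammable Solid), so the metal-powder blend is Class 4.2.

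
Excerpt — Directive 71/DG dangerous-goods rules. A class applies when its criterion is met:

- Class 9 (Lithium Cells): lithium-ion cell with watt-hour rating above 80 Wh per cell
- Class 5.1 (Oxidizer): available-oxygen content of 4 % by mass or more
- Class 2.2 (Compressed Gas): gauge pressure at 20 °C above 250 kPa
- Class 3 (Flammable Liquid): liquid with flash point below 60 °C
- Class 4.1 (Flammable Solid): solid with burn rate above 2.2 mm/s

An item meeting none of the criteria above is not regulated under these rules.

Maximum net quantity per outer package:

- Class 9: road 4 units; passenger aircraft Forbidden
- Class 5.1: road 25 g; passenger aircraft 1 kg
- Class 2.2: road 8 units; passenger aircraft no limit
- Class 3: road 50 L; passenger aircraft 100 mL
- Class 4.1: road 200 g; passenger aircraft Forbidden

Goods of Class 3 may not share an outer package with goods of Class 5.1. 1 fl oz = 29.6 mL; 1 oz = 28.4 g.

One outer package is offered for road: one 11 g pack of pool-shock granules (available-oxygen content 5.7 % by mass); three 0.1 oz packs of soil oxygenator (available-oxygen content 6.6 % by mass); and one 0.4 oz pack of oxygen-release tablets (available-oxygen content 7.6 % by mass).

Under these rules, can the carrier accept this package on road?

No

Available-oxygen content 5.7 % by mass meets the Class 5.1 criterion (Oxidizer), so the pool-shock granules are Class 5.1.
The soil oxygenator has available-oxygen content 6.6 % by mass, which is ≥ 4 % by mass, so it is Class 5.1 (Oxidizer).
Available-oxygen content 7.6 % by mass meets the Class 5.1 criterion (Oxidizer), so the oxygen-release tablets are Class 5.1.
Total Class 5.1: 11 g + (three 0.1 oz packs = 8.52 g) + (one 0.4 oz pack = 11.36 g) = 30.88 g.
30.88 g > 25 g (road limit, Class 5.1) — over the limit.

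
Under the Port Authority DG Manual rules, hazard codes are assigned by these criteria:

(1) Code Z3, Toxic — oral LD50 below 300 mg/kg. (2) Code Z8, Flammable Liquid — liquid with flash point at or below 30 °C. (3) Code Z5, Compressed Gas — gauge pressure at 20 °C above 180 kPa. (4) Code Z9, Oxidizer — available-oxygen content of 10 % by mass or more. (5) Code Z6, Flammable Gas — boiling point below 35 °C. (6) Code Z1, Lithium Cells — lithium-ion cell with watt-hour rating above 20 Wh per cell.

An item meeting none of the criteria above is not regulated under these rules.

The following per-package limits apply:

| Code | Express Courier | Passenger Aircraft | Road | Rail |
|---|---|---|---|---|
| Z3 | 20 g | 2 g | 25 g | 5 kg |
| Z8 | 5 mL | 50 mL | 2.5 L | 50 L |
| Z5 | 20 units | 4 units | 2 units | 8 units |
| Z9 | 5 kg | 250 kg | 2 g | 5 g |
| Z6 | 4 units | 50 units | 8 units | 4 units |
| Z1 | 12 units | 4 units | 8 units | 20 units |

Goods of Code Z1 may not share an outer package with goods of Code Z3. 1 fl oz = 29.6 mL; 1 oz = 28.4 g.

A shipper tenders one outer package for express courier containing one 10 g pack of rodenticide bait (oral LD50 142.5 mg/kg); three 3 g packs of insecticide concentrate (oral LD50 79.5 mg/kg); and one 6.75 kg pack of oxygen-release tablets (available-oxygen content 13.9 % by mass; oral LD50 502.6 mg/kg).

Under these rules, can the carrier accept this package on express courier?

Rodenticide bait: oral LD50 142.5 mg/kg < 300 mg/kg → Code Z3 (Toxic).
Oral LD50 79.5 mg/kg meets the Code Z3 criterion (Toxic), so the insecticide concentrate is Code Z3.
The oxygen-release tablets have available-oxygen content 13.9 % by mass, which is ≥ 10 % by mass, so they are Code Z9 (Oxidizer).
Total Code Z3: 10 g + (three 3 g packs = 9 g) = 19 g.
That is within the Code Z3 express courier limit of 20 g.
Code Z9 quantity: 6.75 kg.
That exceeds the Code Z9 express courier limit of 5 kg.
The segregation rule (Code Z1 with Code Z3) does not apply to Code Z3 with Code Z9.

No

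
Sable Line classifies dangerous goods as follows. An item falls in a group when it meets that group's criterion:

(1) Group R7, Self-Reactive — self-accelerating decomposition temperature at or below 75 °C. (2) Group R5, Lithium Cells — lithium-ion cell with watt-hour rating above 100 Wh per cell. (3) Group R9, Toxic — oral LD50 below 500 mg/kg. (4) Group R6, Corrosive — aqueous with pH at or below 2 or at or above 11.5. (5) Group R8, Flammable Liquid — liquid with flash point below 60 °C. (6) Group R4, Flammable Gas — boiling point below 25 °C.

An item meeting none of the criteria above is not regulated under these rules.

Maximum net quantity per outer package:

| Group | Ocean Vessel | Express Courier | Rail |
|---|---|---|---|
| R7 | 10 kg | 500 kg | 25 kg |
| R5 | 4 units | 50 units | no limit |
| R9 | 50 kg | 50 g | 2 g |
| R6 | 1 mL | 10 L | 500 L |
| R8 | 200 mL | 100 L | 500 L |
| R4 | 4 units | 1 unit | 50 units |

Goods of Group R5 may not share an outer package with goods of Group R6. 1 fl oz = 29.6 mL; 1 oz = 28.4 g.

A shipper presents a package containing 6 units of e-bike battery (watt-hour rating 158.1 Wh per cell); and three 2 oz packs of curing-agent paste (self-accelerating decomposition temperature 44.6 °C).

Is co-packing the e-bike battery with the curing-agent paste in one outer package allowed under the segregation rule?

Yes

With watt-hour rating 158.1 Wh per cell (> 100 Wh per cell), the e-bike battery falls in Group R5.
The curing-agent paste has self-accelerating decomposition temperature 44.6 °C, which is ≤ 75 °C, so it is Group R7 (Self-Reactive).
No segregation rule bars Group R5 with Group R7.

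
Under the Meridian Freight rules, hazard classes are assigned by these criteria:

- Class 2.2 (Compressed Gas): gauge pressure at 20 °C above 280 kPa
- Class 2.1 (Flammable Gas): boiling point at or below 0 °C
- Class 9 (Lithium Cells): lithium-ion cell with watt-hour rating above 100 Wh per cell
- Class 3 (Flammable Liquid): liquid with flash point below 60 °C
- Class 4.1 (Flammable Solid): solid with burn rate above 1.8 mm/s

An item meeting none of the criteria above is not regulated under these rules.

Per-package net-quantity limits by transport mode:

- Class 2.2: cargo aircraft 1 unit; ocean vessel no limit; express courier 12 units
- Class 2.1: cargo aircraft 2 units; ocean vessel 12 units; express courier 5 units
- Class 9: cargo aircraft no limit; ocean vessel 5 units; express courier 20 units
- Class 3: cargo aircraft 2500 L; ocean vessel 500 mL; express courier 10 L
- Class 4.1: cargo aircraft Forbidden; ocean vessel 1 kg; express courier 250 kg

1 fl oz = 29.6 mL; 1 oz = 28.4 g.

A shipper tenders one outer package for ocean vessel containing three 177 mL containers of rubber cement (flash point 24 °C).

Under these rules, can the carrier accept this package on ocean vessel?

Rubber cement: flash point 24 °C < 60 °C → Class 3 (Flammable Liquid).
Class 3 quantity: three 177 mL containers = 531 mL.
531 mL > 500 mL (ocean vessel limit, Class 3) — over the limit.

No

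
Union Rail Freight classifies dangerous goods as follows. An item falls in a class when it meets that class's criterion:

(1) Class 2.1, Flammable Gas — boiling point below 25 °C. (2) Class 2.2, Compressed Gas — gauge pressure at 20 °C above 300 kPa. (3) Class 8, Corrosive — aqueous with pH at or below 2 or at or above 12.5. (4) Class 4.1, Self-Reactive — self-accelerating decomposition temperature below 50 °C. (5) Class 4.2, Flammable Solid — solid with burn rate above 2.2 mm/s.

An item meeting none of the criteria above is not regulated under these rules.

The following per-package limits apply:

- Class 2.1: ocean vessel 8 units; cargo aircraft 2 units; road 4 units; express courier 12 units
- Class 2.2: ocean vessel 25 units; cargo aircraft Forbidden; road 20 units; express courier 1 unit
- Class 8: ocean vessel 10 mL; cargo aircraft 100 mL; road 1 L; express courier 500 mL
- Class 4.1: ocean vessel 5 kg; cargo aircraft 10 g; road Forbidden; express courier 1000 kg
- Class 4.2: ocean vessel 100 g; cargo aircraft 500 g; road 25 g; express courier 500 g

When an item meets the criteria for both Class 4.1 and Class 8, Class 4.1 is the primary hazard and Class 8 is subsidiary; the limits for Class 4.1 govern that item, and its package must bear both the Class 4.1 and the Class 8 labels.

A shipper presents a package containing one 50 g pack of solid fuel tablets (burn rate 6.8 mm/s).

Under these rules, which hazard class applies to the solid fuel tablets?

Class 4.2

The solid fuel tablets have burn rate 6.8 mm/s, which is > 2.2 mm/s, so they are Class 4.2 (Flammable Solid).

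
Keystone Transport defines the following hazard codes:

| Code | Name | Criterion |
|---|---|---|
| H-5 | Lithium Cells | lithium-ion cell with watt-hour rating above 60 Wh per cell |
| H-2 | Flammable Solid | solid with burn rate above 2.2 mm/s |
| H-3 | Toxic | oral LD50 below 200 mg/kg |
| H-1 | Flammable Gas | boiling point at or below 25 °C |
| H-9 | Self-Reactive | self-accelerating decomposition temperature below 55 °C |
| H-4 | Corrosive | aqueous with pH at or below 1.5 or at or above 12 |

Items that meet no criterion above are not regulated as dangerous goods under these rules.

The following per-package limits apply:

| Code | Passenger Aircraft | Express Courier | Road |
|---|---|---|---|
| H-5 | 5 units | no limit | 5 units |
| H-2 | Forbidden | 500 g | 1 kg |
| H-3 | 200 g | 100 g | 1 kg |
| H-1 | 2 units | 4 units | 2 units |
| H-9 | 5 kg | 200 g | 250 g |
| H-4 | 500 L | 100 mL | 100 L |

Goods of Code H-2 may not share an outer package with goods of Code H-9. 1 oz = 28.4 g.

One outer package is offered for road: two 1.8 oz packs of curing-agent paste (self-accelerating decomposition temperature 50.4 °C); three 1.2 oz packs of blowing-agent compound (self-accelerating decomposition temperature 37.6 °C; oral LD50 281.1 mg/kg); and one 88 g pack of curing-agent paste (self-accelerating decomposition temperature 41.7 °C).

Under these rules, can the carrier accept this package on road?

No

Self-accelerating decomposition temperature 50.4 °C meets the Code H-9 criterion (Self-Reactive), so the curing-agent paste is Code H-9.
Blowing-agent compound: self-accelerating decomposition temperature 37.6 °C < 55 °C → Code H-9 (Self-Reactive).
The curing-agent paste has self-accelerating decomposition temperature 41.7 °C, which is < 55 °C, so it is Code H-9 (Self-Reactive).
Total Code H-9: (two 1.8 oz packs = 102.24 g) + (three 1.2 oz packs = 102.24 g) + 88 g = 292.48 g.
That exceeds the Code H-9 road limit of 250 g.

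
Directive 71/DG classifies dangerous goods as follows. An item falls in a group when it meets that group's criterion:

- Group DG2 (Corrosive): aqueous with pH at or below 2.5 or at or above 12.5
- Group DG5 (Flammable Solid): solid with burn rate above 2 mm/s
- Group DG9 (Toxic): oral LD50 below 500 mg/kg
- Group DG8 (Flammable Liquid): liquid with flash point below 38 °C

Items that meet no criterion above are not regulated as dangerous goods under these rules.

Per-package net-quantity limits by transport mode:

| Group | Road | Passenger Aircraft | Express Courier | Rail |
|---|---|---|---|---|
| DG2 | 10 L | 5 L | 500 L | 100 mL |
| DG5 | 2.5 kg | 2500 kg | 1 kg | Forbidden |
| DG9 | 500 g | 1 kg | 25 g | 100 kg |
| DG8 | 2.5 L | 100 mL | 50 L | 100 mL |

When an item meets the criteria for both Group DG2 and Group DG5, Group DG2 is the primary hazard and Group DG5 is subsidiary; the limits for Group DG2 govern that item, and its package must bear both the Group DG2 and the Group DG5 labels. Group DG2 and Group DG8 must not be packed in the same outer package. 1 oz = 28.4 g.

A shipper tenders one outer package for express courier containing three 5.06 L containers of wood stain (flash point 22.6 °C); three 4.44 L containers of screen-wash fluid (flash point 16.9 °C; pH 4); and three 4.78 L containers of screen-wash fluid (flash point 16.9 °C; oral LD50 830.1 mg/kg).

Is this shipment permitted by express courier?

Yes

The wood stain has flash point 22.6 °C, which is < 38 °C, so it is Group DG8 (Flammable Liquid).
Flash point 16.9 °C meets the Group DG8 criterion (Flammable Liquid), so the screen-wash fluid is Group DG8.
The screen-wash fluid has flash point 16.9 °C, which is < 38 °C, so it is Group DG8 (Flammable Liquid).
Total Group DG8: (three 5.06 L containers = 15.18 L) + (three 4.44 L containers = 13.32 L) + (three 4.78 L containers = 14.34 L) = 42.84 L.
That is within the Group DG8 express courier limit of 50 L.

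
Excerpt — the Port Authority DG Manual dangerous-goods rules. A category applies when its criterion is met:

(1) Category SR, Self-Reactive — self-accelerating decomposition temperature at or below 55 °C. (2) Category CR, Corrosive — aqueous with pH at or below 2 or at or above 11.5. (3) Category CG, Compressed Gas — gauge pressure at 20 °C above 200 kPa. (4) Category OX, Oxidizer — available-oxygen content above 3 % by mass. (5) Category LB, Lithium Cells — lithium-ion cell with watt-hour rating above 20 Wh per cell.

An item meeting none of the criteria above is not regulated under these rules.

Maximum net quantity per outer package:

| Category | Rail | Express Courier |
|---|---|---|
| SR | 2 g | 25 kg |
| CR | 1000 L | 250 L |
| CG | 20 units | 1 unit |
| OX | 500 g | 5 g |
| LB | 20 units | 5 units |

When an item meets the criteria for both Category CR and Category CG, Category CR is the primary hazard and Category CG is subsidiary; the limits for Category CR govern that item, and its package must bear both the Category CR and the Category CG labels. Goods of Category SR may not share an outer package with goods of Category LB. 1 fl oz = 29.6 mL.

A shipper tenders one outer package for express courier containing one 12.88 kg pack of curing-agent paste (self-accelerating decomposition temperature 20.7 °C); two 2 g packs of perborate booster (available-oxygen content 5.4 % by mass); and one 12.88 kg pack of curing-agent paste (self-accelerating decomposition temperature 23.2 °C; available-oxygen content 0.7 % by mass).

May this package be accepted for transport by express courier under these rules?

No

With self-accelerating decomposition temperature 20.7 °C (≤ 55 °C), the curing-agent paste falls in Category SR.
With available-oxygen content 5.4 % by mass (> 3 % by mass), the perborate booster falls in Category OX.
Curing-agent paste: self-accelerating decomposition temperature 23.2 °C ≤ 55 °C → Category SR (Self-Reactive).
Category SR net quantity: 12.88 kg + 12.88 kg = 25.76 kg.
That exceeds the Category SR express courier limit of 25 kg.
Category OX quantity: two 2 g packs = 4 g.
That is within the Category OX express courier limit of 5 g.
The segregation rule (Category SR with Category LB) does not apply to Category SR with Category OX.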